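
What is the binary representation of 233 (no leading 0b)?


233 = 11101001 in binary

11101001


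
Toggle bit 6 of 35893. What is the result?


35893 ^ (1 << 6) = 35893 ^ 64 = 35957

35957


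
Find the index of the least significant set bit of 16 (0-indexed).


0b10000. Lowest set bit at position 4

4


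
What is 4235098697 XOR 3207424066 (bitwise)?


0b11111100011011100111101001001001 ^ 0b10111111001011010110100001000010 = 0b1000011010000110001001000001011 = 1128469003

1128469003


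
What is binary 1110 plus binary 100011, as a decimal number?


1110 + 100011 = 110001 = 49

49


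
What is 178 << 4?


0b10110010 << 4 = 0b101100100000 = 2848

2848


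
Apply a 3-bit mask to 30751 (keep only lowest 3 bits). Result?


30751 & 7 = 7

7


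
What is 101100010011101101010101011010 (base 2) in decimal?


101100010011101101010101011010 in decimal = 743363930

743363930


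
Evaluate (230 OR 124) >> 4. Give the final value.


Step 1: 230 | 124 = 254
Step 2: 254 >> 4 = 15

15


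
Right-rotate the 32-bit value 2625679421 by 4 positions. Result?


Rotate 0b10011100100000001011000000111101 right by 4 (32-bit) = 0b11011001110010000000101100000011 = 3653765891

3653765891


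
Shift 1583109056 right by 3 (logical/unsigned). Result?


0b1011110010111000101001111000000 >> 3 = 0b1011110010111000101001111000 = 197888632

197888632


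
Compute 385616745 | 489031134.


0b10110111111000000101101101001 | 0b11101001001100000010111011110 = 0b11111111111100000111111111111 = 536743935

536743935


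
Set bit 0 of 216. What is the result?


216 | (1 << 0) = 216 | 1 = 217

217


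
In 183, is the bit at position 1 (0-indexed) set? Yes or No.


0b10110111, bit 1 = 1. Yes

Yes


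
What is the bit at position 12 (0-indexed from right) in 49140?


0b1011111111110100, position 12 = 1

1


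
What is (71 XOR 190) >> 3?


Step 1: 71 ^ 190 = 249
Step 2: 249 >> 3 = 31

31


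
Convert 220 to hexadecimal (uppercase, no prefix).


220 = DC hex

DC


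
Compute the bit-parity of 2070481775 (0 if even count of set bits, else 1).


0b1111011011010010000101101101111 has 19 ones => parity 1

1


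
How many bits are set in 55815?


0b1101101000000111 has 8 set bits

8


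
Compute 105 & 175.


0b1101001 & 0b10101111 = 0b101001 = 41

41


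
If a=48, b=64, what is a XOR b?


48 ^ 64 = 112

112


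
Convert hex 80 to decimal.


80 hex = 128 decimal

128


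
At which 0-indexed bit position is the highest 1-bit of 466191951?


0b11011110010011000011001001111. Highest set bit at position 28

28


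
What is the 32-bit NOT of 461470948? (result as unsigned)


~0b11011100000010111110011100100 = 0b11100100011111101000001100011011 = 3833496347 (32-bit unsigned)

3833496347


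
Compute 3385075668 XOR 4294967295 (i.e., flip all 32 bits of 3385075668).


3385075668 ^ 4294967295 = 909891627

909891627


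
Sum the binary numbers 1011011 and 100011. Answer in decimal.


1011011 + 100011 = 1111110 = 126

126


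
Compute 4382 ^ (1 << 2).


4382 ^ (1 << 2) = 4382 ^ 4 = 4378

4378


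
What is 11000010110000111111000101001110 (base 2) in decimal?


11000010110000111111000101001110 in decimal = 3267621198

3267621198


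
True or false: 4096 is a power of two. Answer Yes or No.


0b1000000000000. Only one bit set => Yes

Yes


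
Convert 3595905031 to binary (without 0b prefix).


3595905031 = 11010110010101010010100000000111 in binary

11010110010101010010100000000111


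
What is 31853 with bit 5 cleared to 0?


31853 & ~(1 << 5) = 31821

31821


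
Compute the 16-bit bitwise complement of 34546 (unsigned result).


~0b1000011011110010 = 0b111100100001101 = 30989 (16-bit unsigned)

30989


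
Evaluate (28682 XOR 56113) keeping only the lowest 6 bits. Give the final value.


Step 1: 28682 ^ 56113 = 43835
Step 2: 43835 & 63 = 59

59


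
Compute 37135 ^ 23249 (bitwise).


0b1001000100001111 ^ 0b101101011010001 = 0b1100101111011110 = 52190

52190


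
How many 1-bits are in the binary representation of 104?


0b1101000 has 3 set bits

3


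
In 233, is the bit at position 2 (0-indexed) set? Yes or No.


0b11101001, bit 2 = 0. No

No


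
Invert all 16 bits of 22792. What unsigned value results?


22792 ^ 65535 = 42743

42743


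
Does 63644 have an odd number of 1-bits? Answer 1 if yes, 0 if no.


0b1111100010011100 has 9 ones => parity 1

1


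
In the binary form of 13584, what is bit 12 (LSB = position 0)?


0b11010100010000, position 12 = 1

1


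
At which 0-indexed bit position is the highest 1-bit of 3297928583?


0b11000100100100100110010110000111. Highest set bit at position 31

31


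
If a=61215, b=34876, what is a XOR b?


61215 ^ 34876 = 26403

26403


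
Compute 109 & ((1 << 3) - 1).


109 & 7 = 5

5


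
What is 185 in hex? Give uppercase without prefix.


185 = B9 hex

B9


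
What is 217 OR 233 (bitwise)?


0b11011001 | 0b11101001 = 0b11111001 = 249

249


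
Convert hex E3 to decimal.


E3 hex = 227 decimal

227


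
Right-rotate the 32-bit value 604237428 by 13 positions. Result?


Rotate 0b100100000000111110111001110100 right by 13 (32-bit) = 0b1110011101000010010000000011111 = 1939939359

1939939359


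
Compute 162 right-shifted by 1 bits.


0b10100010 >> 1 = 0b1010001 = 81

81


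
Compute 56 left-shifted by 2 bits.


0b111000 << 2 = 0b11100000 = 224

224


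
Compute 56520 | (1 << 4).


56520 | (1 << 4) = 56520 | 16 = 56536

56536


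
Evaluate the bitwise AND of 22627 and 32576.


0b101100001100011 & 0b111111101000000 = 0b101100001000000 = 22592

22592


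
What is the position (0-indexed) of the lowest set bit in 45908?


0b1011001101010100. Lowest set bit at position 2

2


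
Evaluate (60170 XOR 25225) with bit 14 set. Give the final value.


Step 1: 60170 ^ 25225 = 35203
Step 2: 35203 | (1 << 14) = 35203 | 16384 = 51587

51587


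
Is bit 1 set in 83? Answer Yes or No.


0b1010011, bit 1 = 1. Yes

Yes


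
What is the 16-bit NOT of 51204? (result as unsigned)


~0b1100100000000100 = 0b11011111111011 = 14331 (16-bit unsigned)

14331


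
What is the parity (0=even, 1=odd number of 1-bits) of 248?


0b11111000 has 5 ones => parity 1

1


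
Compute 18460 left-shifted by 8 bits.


0b100100000011100 << 8 = 0b10010000001110000000000 = 4725760

4725760


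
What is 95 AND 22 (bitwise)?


0b1011111 & 0b10110 = 0b10110 = 22

22


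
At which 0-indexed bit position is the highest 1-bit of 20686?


0b101000011001110. Highest set bit at position 14

14


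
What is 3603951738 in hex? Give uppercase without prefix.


3603951738 = D6CFF07A hex

D6CFF07A


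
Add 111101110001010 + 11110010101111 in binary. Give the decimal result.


111101110001010 + 11110010101111 = 1011100000111001 = 47161

47161


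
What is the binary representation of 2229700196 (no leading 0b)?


2229700196 = 10000100111001101000011001100100 in binary

10000100111001101000011001100100


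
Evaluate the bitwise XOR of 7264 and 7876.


0b1110001100000 ^ 0b1111011000100 = 0b1010100100 = 676

676


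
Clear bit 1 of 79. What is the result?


79 & ~(1 << 1) = 77

77


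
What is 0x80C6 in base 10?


80C6 hex = 32966 decimal

32966


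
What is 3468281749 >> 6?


0b11001110101110011100011110010101 >> 6 = 0b11001110101110011100011110 = 54191902

54191902


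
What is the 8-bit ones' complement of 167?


167 ^ 255 = 88

88


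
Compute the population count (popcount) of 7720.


0b1111000101000 has 6 set bits

6


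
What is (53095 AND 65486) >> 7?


Step 1: 53095 & 65486 = 53062
Step 2: 53062 >> 7 = 414

414


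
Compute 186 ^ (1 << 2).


186 ^ (1 << 2) = 186 ^ 4 = 190

190


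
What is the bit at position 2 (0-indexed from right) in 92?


0b1011100, position 2 = 1

1


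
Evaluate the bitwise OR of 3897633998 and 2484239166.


0b11101000010100010010110011001110 | 0b10010100000100100111101100111110 = 0b11111100010100110111111111111110 = 4233330686

4233330686


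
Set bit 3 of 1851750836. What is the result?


1851750836 | (1 << 3) = 1851750836 | 8 = 1851750844

1851750844


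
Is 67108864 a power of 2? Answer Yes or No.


0b100000000000000000000000000. Only one bit set => Yes

Yes


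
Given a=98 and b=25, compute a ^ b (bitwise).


98 ^ 25 = 123

123


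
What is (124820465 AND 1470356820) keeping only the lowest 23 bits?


Step 1: 124820465 & 1470356820 = 119576912
Step 2: 119576912 & 8388607 = 2136400

2136400


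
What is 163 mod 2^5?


163 & 31 = 3

3


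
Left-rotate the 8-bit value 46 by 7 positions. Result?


Rotate 0b101110 left by 7 (8-bit) = 0b10111 = 23

23


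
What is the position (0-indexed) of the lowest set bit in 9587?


0b10010101110011. Lowest set bit at position 0

0


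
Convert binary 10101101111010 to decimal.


10101101111010 in decimal = 11130

11130


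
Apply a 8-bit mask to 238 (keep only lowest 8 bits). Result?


238 & 255 = 238

238


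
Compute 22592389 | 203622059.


0b1010110001011101110000101 | 0b1100001000110000011010101011 = 0b1101011110111011111110101111 = 226213807

226213807


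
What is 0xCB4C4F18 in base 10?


CB4C4F18 hex = 3410775832 decimal

3410775832


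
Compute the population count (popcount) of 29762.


0b111010001000010 has 6 set bits

6


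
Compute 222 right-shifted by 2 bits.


0b11011110 >> 2 = 0b110111 = 55

55


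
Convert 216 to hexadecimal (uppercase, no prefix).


216 = D8 hex

D8


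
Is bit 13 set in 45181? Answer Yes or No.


0b1011000001111101, bit 13 = 1. Yes

Yes


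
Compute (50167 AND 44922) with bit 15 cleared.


Step 1: 50167 & 44922 = 33650
Step 2: 33650 & ~(1 << 15) = 882

882


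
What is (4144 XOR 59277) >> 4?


Step 1: 4144 ^ 59277 = 63421
Step 2: 63421 >> 4 = 3963

3963


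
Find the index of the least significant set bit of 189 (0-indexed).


0b10111101. Lowest set bit at position 0

0


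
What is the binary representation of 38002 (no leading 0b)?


38002 = 1001010001110010 in binary

1001010001110010


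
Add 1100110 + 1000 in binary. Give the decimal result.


1100110 + 1000 = 1101110 = 110

110


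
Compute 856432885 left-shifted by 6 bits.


0b110011000011000010000011110101 << 6 = 0b110011000011000010000011110101000000 = 54811704640

54811704640


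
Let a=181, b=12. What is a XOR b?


181 ^ 12 = 185

185


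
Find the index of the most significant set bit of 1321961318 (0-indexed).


0b1001110110010111000011101100110. Highest set bit at position 30

30


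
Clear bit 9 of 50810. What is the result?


50810 & ~(1 << 9) = 50298

50298


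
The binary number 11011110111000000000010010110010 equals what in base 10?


11011110111000000000010010110010 in decimal = 3739223218

3739223218


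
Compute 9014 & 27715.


0b10001100110110 & 0b110110001000011 = 0b10000000000010 = 8194

8194


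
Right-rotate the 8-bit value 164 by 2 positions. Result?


Rotate 0b10100100 right by 2 (8-bit) = 0b101001 = 41

41


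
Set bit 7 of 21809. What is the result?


21809 | (1 << 7) = 21809 | 128 = 21937

21937


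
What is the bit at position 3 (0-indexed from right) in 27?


0b11011, position 3 = 1

1


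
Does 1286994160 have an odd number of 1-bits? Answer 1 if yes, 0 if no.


0b1001100101101011111100011110000 has 17 ones => parity 1

1


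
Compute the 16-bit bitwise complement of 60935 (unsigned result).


~0b1110111000000111 = 0b1000111111000 = 4600 (16-bit unsigned)

4600


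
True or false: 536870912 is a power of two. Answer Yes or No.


0b100000000000000000000000000000. Only one bit set => Yes

Yes


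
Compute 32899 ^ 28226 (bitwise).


0b1000000010000011 ^ 0b110111001000010 = 0b1110111011000001 = 61121

61121


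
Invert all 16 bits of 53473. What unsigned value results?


53473 ^ 65535 = 12062

12062


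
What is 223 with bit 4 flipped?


223 ^ (1 << 4) = 223 ^ 16 = 207

207


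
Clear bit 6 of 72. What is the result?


72 & ~(1 << 6) = 8

8


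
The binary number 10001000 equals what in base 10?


10001000 in decimal = 136

136


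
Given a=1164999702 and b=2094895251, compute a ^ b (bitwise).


1164999702 ^ 2094895251 = 967699589

967699589


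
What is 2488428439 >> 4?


0b10010100010100100110011110010111 >> 4 = 0b1001010001010010011001111001 = 155526777

155526777


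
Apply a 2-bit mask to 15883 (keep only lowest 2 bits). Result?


15883 & 3 = 3

3


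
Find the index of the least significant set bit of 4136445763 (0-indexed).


0b11110110100011010010011101000011. Lowest set bit at position 0

0


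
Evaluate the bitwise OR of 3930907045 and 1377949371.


0b11101010010011001110000110100101 | 0b1010010001000011101011010111011 = 0b11111010011011011111011110111111 = 4201510847

4201510847


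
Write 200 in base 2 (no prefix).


200 = 11001000 in binary

11001000


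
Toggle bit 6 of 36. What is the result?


36 ^ (1 << 6) = 36 ^ 64 = 100

100


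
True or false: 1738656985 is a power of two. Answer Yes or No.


0b1100111101000011100110011011001. Multiple bits set => No

No


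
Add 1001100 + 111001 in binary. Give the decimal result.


1001100 + 111001 = 10000101 = 133

133


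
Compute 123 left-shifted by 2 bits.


0b1111011 << 2 = 0b111101100 = 492

492


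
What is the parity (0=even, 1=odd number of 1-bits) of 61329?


0b1110111110010001 has 10 ones => parity 0

0


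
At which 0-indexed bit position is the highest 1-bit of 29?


0b11101. Highest set bit at position 4

4


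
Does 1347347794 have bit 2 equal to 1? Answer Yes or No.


0b1010000010011101110010101010010, bit 2 = 0. No

No


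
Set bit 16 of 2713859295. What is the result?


2713859295 | (1 << 16) = 2713859295 | 65536 = 2713924831

2713924831


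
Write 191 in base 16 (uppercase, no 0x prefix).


191 = BF hex

BF


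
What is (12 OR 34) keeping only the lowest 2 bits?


Step 1: 12 | 34 = 46
Step 2: 46 & 3 = 2

2


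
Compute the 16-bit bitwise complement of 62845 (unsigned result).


~0b1111010101111101 = 0b101010000010 = 2690 (16-bit unsigned)

2690


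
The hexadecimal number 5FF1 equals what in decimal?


5FF1 hex = 24561 decimal

24561


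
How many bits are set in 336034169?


0b10100000001110111100101111001 has 15 set bits

15


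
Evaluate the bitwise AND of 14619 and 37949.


0b11100100011011 & 0b1001010000111101 = 0b1000000011001 = 4121

4121


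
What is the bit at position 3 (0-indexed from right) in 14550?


0b11100011010110, position 3 = 0

0


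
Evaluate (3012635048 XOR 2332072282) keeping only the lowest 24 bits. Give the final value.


Step 1: 3012635048 ^ 2332072282 = 949072114
Step 2: 949072114 & 16777215 = 9548018

9548018


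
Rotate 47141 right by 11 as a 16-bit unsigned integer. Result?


Rotate 0b1011100000100101 right by 11 (16-bit) = 0b10010110111 = 1207

1207


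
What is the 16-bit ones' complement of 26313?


26313 ^ 65535 = 39222

39222


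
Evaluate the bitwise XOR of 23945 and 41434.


0b101110110001001 ^ 0b1010000111011010 = 0b1111110001010011 = 64595

64595


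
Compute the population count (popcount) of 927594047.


0b110111010010011111011000111111 has 20 set bits

20


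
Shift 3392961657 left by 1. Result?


0b11001010001111000111110001111001 << 1 = 0b110010100011110001111100011110010 = 6785923314

6785923314


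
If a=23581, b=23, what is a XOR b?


23581 ^ 23 = 23562

23562


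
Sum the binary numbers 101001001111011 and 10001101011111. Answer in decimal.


101001001111011 + 10001101011111 = 111010111011010 = 30170

30170


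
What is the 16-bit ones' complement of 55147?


55147 ^ 65535 = 10388

10388


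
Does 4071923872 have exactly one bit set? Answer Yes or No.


0b11110010101101001010000010100000. Multiple bits set => No

No


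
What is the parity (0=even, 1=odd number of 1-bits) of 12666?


0b11000101111010 has 8 ones => parity 0

0


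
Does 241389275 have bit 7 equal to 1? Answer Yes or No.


0b1110011000110100111011011011, bit 7 = 1. Yes

Yes


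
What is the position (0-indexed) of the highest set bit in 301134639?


0b10001111100101111001100101111. Highest set bit at position 28

28


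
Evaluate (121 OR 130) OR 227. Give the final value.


Step 1: 121 | 130 = 251
Step 2: 251 | 227 = 251

251


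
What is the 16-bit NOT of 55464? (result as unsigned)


~0b1101100010101000 = 0b10011101010111 = 10071 (16-bit unsigned)

10071


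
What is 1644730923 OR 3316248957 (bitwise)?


0b1100010000010001001101000101011 | 0b11000101101010011111000101111101 = 0b11100111101010011111101101111111 = 3886676863

3886676863


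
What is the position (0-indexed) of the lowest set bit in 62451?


0b1111001111110011. Lowest set bit at position 0

0


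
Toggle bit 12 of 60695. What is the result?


60695 ^ (1 << 12) = 60695 ^ 4096 = 64791

64791


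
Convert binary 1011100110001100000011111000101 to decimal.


1011100110001100000011111000101 in decimal = 1556481989

1556481989


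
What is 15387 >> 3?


0b11110000011011 >> 3 = 0b11110000011 = 1923

1923


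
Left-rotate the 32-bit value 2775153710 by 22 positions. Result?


Rotate 0b10100101011010010111110000101110 left by 22 (32-bit) = 0b1011101010010101101001011111 = 195648095

195648095


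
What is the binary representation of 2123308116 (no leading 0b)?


2123308116 = 1111110100011110001110001010100 in binary

1111110100011110001110001010100


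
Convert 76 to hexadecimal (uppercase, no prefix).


76 = 4C hex

4C


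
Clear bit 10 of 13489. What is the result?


13489 & ~(1 << 10) = 12465

12465


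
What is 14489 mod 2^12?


14489 & 4095 = 2201

2201


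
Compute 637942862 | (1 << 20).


637942862 | (1 << 20) = 637942862 | 1048576 = 638991438

638991438


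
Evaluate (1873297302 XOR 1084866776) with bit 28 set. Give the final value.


Step 1: 1873297302 ^ 1084866776 = 788660046
Step 2: 788660046 | (1 << 28) = 788660046 | 268435456 = 1057095502

1057095502


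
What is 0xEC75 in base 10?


EC75 hex = 60533 decimal

60533


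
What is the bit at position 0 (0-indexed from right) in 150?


0b10010110, position 0 = 0

0


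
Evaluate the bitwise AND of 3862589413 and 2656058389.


0b11100110001110100110111111100101 & 0b10011110010100000011110000010101 = 0b10000110000100000010110000000101 = 2249206789

2249206789


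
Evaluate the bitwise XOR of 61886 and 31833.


0b1111000110111110 ^ 0b111110001011001 = 0b1000110111100111 = 36327

36327


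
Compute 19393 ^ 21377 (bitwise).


0b100101111000001 ^ 0b101001110000001 = 0b1100001000000 = 6208

6208


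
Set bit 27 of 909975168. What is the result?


909975168 | (1 << 27) = 909975168 | 134217728 = 1044192896

1044192896


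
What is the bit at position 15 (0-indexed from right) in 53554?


0b1101000100110010, position 15 = 1

1


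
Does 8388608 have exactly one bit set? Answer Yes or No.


0b100000000000000000000000. Only one bit set => Yes

Yes


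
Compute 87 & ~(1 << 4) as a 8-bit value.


87 & ~(1 << 4) = 71

71


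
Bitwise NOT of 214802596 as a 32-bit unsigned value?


~0b1100110011011010000010100100 = 0b11110011001100100101111101011011 = 4080164699 (32-bit unsigned)

4080164699


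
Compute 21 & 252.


0b10101 & 0b11111100 = 0b10100 = 20

20


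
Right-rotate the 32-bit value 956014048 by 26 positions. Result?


Rotate 0b111000111110111001110111100000 right by 26 (32-bit) = 0b111110111001110111100000001110 = 1055356942

1055356942


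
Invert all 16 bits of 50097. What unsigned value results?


50097 ^ 65535 = 15438

15438


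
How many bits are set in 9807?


0b10011001001111 has 8 set bits

8


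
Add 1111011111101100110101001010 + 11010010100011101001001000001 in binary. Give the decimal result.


1111011111101100110101001010 + 11010010100011101001001000001 = 101001110100001001111110001011 = 701538187

701538187


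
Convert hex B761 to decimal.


B761 hex = 46945 decimal

46945


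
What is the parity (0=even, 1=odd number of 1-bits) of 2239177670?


0b10000101011101110010001111000110 has 16 ones => parity 0

0


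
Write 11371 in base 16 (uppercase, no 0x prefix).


11371 = 2C6B hex

2C6B


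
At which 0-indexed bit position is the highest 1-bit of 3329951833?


0b11000110011110110000100001011001. Highest set bit at position 31

31


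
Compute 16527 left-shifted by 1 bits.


0b100000010001111 << 1 = 0b1000000100011110 = 33054

33054


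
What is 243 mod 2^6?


243 & 63 = 51

51


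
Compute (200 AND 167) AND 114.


Step 1: 200 & 167 = 128
Step 2: 128 & 114 = 0

0


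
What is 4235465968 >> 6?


0b11111100011101000001010011110000 >> 6 = 0b11111100011101000001010011 = 66179155

66179155


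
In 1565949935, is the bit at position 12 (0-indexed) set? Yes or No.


0b1011101010101100111111111101111, bit 12 = 1. Yes

Yes


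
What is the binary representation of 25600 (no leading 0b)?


25600 = 110010000000000 in binary

110010000000000


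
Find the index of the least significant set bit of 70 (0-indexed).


0b1000110. Lowest set bit at position 1

1


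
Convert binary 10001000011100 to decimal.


10001000011100 in decimal = 8732

8732


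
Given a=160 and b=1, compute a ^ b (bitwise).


160 ^ 1 = 161

161


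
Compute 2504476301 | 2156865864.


0b10010101010001110100011010001101 | 0b10000000100011110010100101001000 = 0b10010101110011110110111111001101 = 2513399757

2513399757


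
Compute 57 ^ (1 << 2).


57 ^ (1 << 2) = 57 ^ 4 = 61

61


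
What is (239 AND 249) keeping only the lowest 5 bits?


Step 1: 239 & 249 = 233
Step 2: 233 & 31 = 9

9


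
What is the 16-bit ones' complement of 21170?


21170 ^ 65535 = 44365

44365


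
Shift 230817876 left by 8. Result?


0b1101110000100000000001010100 << 8 = 0b110111000010000000000101010000000000 = 59089376256

59089376256


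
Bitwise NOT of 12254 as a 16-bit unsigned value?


~0b10111111011110 = 0b1101000000100001 = 53281 (16-bit unsigned)

53281


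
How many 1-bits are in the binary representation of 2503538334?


0b10010101001110001111011010011110 has 18 set bits

18


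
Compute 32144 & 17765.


0b111110110010000 & 0b100010101100101 = 0b100010100000000 = 17664

17664


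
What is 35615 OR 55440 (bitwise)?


0b1000101100011111 | 0b1101100010010000 = 0b1101101110011111 = 56223

56223


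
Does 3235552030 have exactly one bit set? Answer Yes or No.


0b11000000110110101001101100011110. Multiple bits set => No

No


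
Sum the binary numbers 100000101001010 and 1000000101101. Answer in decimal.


100000101001010 + 1000000101101 = 101000101110111 = 20855

20855


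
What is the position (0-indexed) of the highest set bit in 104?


0b1101000. Highest set bit at position 6

6


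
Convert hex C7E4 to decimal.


C7E4 hex = 51172 decimal

51172


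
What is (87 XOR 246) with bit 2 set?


Step 1: 87 ^ 246 = 161
Step 2: 161 | (1 << 2) = 161 | 4 = 165

165


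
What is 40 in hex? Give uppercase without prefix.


40 = 28 hex

28


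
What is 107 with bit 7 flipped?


107 ^ (1 << 7) = 107 ^ 128 = 235

235


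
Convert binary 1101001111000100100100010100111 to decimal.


1101001111000100100100010100111 in decimal = 1776437415

1776437415


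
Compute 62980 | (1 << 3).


62980 | (1 << 3) = 62980 | 8 = 62988

62988


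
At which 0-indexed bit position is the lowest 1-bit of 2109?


0b100000111101. Lowest set bit at position 0

0


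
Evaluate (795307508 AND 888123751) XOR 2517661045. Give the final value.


Step 1: 795307508 & 888123751 = 610738532
Step 2: 610738532 ^ 2517661045 = 2994164753

2994164753


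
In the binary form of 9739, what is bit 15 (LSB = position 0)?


0b10011000001011, position 15 = 0

0


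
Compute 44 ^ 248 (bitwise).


0b101100 ^ 0b11111000 = 0b11010100 = 212

212


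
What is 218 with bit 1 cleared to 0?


218 & ~(1 << 1) = 216

216


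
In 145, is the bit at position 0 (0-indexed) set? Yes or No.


0b10010001, bit 0 = 1. Yes

Yes


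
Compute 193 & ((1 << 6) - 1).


193 & 63 = 1

1


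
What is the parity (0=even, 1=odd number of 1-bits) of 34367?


0b1000011000111111 has 9 ones => parity 1

1


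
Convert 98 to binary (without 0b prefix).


98 = 1100010 in binary

1100010


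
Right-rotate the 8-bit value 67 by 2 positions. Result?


Rotate 0b1000011 right by 2 (8-bit) = 0b11010000 = 208

208


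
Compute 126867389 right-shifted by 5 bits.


0b111100011111101011110111101 >> 5 = 0b1111000111111010111101 = 3964605

3964605


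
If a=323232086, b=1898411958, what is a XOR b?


323232086 ^ 1898411958 = 1650677472

1650677472


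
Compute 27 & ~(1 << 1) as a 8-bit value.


27 & ~(1 << 1) = 25

25


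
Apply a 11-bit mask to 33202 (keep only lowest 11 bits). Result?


33202 & 2047 = 434

434


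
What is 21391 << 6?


0b101001110001111 << 6 = 0b101001110001111000000 = 1369024

1369024


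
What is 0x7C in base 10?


7C hex = 124 decimal

124


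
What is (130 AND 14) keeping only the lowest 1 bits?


Step 1: 130 & 14 = 2
Step 2: 2 & 1 = 0

0


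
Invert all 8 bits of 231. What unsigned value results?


231 ^ 255 = 24

24


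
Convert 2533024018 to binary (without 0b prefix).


2533024018 = 10010110111110101110000100010010 in binary

10010110111110101110000100010010


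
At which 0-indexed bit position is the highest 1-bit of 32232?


0b111110111101000. Highest set bit at position 14

14


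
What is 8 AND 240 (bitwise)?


0b1000 & 0b11110000 = 0b0 = 0

0


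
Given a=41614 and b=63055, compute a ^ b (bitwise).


41614 ^ 63055 = 21697

21697


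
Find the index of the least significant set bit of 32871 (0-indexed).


0b1000000001100111. Lowest set bit at position 0

0


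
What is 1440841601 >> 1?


0b1010101111000010111111110000001 >> 1 = 0b101010111100001011111111000000 = 720420800

720420800


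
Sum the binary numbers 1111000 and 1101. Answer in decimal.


1111000 + 1101 = 10000101 = 133

133


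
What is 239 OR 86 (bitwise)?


0b11101111 | 0b1010110 = 0b11111111 = 255

255


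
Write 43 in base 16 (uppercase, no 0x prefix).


43 = 2B hex

2B


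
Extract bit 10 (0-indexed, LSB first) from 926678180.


0b110111001110111111110010100100, position 10 = 1

1


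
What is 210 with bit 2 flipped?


210 ^ (1 << 2) = 210 ^ 4 = 214

214


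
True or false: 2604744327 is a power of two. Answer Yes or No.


0b10011011010000010011111010000111. Multiple bits set => No

No


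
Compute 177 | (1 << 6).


177 | (1 << 6) = 177 | 64 = 241

241


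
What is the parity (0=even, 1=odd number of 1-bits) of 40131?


0b1001110011000011 has 8 ones => parity 0

0


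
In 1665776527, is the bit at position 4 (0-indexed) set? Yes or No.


0b1100011010010011011101110001111, bit 4 = 0. No

No


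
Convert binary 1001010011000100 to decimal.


1001010011000100 in decimal = 38084

38084


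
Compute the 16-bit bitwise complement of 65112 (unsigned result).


~0b1111111001011000 = 0b110100111 = 423 (16-bit unsigned)

423


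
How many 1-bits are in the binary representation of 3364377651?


0b11001000100010000101010000110011 has 12 set bits

12


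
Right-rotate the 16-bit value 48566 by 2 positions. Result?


Rotate 0b1011110110110110 right by 2 (16-bit) = 0b1010111101101101 = 44909

44909


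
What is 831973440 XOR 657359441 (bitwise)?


0b110001100101101110100001000000 ^ 0b100111001011101000001001010001 = 0b10110101110000110101000010001 = 381184529

381184529


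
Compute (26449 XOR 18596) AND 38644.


Step 1: 26449 ^ 18596 = 12277
Step 2: 12277 & 38644 = 1780

1780


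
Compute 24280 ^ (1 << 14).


24280 ^ (1 << 14) = 24280 ^ 16384 = 7896

7896


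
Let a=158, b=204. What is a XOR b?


158 ^ 204 = 82

82


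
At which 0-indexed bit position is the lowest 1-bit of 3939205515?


0b11101010110010111000000110001011. Lowest set bit at position 0

0


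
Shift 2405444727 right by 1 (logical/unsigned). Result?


0b10001111011000000010110001110111 >> 1 = 0b1000111101100000001011000111011 = 1202722363

1202722363


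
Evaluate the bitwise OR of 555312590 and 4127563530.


0b100001000110010110010111001110 | 0b11110110000001011001111100001010 = 0b11110111000111011111111111001110 = 4145938382

4145938382


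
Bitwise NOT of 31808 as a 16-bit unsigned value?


~0b111110001000000 = 0b1000001110111111 = 33727 (16-bit unsigned)

33727


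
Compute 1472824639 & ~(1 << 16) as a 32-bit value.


1472824639 & ~(1 << 16) = 1472759103

1472759103


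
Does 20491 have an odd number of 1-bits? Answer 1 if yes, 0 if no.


0b101000000001011 has 5 ones => parity 1

1


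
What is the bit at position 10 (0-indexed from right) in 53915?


0b1101001010011011, position 10 = 0

0


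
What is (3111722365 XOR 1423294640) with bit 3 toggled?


Step 1: 3111722365 ^ 1423294640 = 3987529165
Step 2: 3987529165 ^ (1 << 3) = 3987529165 ^ 8 = 3987529157

3987529157


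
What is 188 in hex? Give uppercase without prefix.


188 = BC hex

BC


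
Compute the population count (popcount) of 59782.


0b1110100110000110 has 8 set bits

8


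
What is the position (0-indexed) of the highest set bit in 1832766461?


0b1101101001111011100101111111101. Highest set bit at position 30

30


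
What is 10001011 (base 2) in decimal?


10001011 in decimal = 139

139


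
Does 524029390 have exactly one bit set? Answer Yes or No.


0b11111001111000000110111001110. Multiple bits set => No

No


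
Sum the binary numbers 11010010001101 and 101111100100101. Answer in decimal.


11010010001101 + 101111100100101 = 1001001110110010 = 37810

37810


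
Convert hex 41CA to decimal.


41CA hex = 16842 decimal

16842


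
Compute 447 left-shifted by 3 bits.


0b110111111 << 3 = 0b110111111000 = 3576

3576


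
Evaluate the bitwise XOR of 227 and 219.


0b11100011 ^ 0b11011011 = 0b111000 = 56

56


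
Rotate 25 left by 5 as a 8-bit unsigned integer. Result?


Rotate 0b11001 left by 5 (8-bit) = 0b100011 = 35

35


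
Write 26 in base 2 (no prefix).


26 = 11010 in binary

11010


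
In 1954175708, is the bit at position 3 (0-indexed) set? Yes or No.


0b1110100011110100101101011011100, bit 3 = 1. Yes

Yes


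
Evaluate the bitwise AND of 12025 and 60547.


0b10111011111001 & 0b1110110010000011 = 0b10110010000001 = 11393

11393


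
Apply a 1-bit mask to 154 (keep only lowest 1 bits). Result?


154 & 1 = 0

0


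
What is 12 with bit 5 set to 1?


12 | (1 << 5) = 12 | 32 = 44

44


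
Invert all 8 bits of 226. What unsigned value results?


226 ^ 255 = 29

29


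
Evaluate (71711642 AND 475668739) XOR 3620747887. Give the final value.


Step 1: 71711642 & 475668739 = 71442690
Step 2: 71442690 ^ 3620747887 = 3549567853

3549567853


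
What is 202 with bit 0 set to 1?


202 | (1 << 0) = 202 | 1 = 203

203


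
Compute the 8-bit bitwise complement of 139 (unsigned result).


~0b10001011 = 0b1110100 = 116 (8-bit unsigned)

116


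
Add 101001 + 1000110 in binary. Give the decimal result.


101001 + 1000110 = 1101111 = 111

111


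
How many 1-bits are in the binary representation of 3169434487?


0b10111100111010011011101101110111 has 22 set bits

22


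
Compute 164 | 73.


0b10100100 | 0b1001001 = 0b11101101 = 237

237


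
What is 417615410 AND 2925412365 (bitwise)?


0b11000111001000100111000110010 & 0b10101110010111100100000000001101 = 0b1000010001000100000000000000 = 138690560

138690560


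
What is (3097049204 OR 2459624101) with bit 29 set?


Step 1: 3097049204 | 2459624101 = 3130784501
Step 2: 3130784501 | (1 << 29) = 3130784501 | 536870912 = 3130784501

3130784501


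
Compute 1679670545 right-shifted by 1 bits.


0b1100100000111011011110100010001 >> 1 = 0b110010000011101101111010001000 = 839835272

839835272


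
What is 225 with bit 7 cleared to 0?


225 & ~(1 << 7) = 97

97


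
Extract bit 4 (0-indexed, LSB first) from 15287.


0b11101110110111, position 4 = 1

1


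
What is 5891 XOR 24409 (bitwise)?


0b1011100000011 ^ 0b101111101011001 = 0b100100001011010 = 18522

18522


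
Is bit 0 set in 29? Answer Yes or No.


0b11101, bit 0 = 1. Yes

Yes


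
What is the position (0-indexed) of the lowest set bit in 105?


0b1101001. Lowest set bit at position 0

0


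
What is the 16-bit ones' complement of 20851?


20851 ^ 65535 = 44684

44684


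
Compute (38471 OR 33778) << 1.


Step 1: 38471 | 33778 = 38903
Step 2: 38903 << 1 = 77806

77806


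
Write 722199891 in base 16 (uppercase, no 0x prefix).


722199891 = 2B0BE553 hex

2B0BE553


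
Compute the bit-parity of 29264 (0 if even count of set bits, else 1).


0b111001001010000 has 6 ones => parity 0

0


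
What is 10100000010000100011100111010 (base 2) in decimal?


10100000010000100011100111010 in decimal = 336086842

336086842


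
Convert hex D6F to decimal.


D6F hex = 3439 decimal

3439


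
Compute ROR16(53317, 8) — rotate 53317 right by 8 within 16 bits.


Rotate 0b1101000001000101 right by 8 (16-bit) = 0b100010111010000 = 17872

17872


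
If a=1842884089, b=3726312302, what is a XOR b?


1842884089 ^ 3726312302 = 3015913111

3015913111


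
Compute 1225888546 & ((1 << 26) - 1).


1225888546 & 67108863 = 17928994

17928994


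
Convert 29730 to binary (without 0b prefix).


29730 = 111010000100010 in binary

111010000100010


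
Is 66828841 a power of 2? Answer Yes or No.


0b11111110111011101000101001. Multiple bits set => No

No


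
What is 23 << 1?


0b10111 << 1 = 0b101110 = 46

46


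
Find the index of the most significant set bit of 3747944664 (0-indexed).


0b11011111011001010001100011011000. Highest set bit at position 31

31


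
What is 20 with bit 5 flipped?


20 ^ (1 << 5) = 20 ^ 32 = 52

52


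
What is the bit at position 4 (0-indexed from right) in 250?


0b11111010, position 4 = 1

1


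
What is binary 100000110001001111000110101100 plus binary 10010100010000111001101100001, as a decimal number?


100000110001001111000110101100 + 10010100010000111001101100001 = 110011010011010110010100001101 = 860710157

860710157


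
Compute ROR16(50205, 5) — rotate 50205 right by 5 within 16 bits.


Rotate 0b1100010000011101 right by 5 (16-bit) = 0b1110111000100000 = 60960

60960


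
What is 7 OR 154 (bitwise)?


0b111 | 0b10011010 = 0b10011111 = 159

159


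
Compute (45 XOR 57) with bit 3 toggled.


Step 1: 45 ^ 57 = 20
Step 2: 20 ^ (1 << 3) = 20 ^ 8 = 28

28


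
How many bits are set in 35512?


0b1000101010111000 has 7 set bits

7


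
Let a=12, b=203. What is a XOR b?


12 ^ 203 = 199

199


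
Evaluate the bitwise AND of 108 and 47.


0b1101100 & 0b101111 = 0b101100 = 44

44


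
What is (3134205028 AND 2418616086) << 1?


Step 1: 3134205028 & 2418616086 = 2415928324
Step 2: 2415928324 << 1 = 4831856648

4831856648


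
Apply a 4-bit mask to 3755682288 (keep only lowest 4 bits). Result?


3755682288 & 15 = 0

0


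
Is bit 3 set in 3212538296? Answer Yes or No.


0b10111111011110110111000110111000, bit 3 = 1. Yes

Yes


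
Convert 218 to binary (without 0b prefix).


218 = 11011010 in binary

11011010


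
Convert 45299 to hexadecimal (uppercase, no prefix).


45299 = B0F3 hex

B0F3


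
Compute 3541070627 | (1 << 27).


3541070627 | (1 << 27) = 3541070627 | 134217728 = 3675288355

3675288355


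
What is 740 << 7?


0b1011100100 << 7 = 0b10111001000000000 = 94720

94720


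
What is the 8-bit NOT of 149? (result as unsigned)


~0b10010101 = 0b1101010 = 106 (8-bit unsigned)

106


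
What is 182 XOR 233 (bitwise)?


0b10110110 ^ 0b11101001 = 0b1011111 = 95

95


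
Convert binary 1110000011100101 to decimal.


1110000011100101 in decimal = 57573

57573


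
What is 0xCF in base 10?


CF hex = 207 decimal

207


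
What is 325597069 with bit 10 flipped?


325597069 ^ (1 << 10) = 325597069 ^ 1024 = 325596045

325596045


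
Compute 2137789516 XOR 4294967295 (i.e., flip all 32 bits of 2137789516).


2137789516 ^ 4294967295 = 2157177779

2157177779


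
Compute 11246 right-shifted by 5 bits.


0b10101111101110 >> 5 = 0b101011111 = 351

351


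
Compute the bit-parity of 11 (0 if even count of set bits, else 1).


0b1011 has 3 ones => parity 1

1


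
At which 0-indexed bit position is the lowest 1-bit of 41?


0b101001. Lowest set bit at position 0

0


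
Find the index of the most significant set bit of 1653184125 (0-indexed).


0b1100010100010011001011001111101. Highest set bit at position 30

30


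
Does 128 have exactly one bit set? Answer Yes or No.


0b10000000. Only one bit set => Yes

Yes


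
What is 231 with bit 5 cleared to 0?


231 & ~(1 << 5) = 199

199


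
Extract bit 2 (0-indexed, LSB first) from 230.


0b11100110, position 2 = 1

1


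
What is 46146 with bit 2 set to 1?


46146 | (1 << 2) = 46146 | 4 = 46150

46150


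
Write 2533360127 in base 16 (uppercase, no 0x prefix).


2533360127 = 970001FF hex

970001FF


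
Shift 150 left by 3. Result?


0b10010110 << 3 = 0b10010110000 = 1200

1200


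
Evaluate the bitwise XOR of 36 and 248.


0b100100 ^ 0b11111000 = 0b11011100 = 220

220


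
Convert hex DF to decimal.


DF hex = 223 decimal

223


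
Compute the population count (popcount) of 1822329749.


0b1101100100111101000101110010101 has 17 set bits

17


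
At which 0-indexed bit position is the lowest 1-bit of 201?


0b11001001. Lowest set bit at position 0

0


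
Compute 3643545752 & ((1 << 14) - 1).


3643545752 & 16383 = 6296

6296


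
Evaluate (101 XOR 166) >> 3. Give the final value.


Step 1: 101 ^ 166 = 195
Step 2: 195 >> 3 = 24

24


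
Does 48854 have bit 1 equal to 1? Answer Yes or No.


0b1011111011010110, bit 1 = 1. Yes

Yes


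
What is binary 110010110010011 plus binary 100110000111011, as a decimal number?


110010110010011 + 100110000111011 = 1011000111001110 = 45518

45518


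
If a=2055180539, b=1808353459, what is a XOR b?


2055180539 ^ 1808353459 = 297195592

297195592
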